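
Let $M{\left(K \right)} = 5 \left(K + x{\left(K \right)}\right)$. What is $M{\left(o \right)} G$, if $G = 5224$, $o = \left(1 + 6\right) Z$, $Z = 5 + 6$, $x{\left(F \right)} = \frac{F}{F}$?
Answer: $2037360$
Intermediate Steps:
$x{\left(F \right)} = 1$
$Z = 11$
$o = 77$ ($o = \left(1 + 6\right) 11 = 7 \cdot 11 = 77$)
$M{\left(K \right)} = 5 + 5 K$ ($M{\left(K \right)} = 5 \left(K + 1\right) = 5 \left(1 + K\right) = 5 + 5 K$)
$M{\left(o \right)} G = \left(5 + 5 \cdot 77\right) 5224 = \left(5 + 385\right) 5224 = 390 \cdot 5224 = 2037360$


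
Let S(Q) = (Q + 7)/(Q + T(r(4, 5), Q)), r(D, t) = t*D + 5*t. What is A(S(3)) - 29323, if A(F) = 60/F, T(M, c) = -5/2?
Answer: -29320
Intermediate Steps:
r(D, t) = 5*t + D*t (r(D, t) = D*t + 5*t = 5*t + D*t)
T(M, c) = -5/2 (T(M, c) = -5*1/2 = -5/2)
S(Q) = (7 + Q)/(-5/2 + Q) (S(Q) = (Q + 7)/(Q - 5/2) = (7 + Q)/(-5/2 + Q))
A(S(3)) - 29323 = 60/((2*(7 + 3)/(-5 + 2*3))) - 29323 = 60/((2*10/(-5 + 6))) - 29323 = 60/((2*10/1)) - 29323 = 60/((2*1*10)) - 29323 = 60/20 - 29323 = 60*(1/20) - 29323 = 3 - 29323 = -29320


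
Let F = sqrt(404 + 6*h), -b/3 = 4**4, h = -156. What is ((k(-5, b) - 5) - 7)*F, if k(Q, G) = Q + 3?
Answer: -28*I*sqrt(133) ≈ -322.91*I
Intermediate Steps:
b = -768 (b = -3*4**4 = -3*256 = -768)
k(Q, G) = 3 + Q
F = 2*I*sqrt(133) (F = sqrt(404 + 6*(-156)) = sqrt(404 - 936) = sqrt(-532) = 2*I*sqrt(133) ≈ 23.065*I)
((k(-5, b) - 5) - 7)*F = (((3 - 5) - 5) - 7)*(2*I*sqrt(133)) = ((-2 - 5) - 7)*(2*I*sqrt(133)) = (-7 - 7)*(2*I*sqrt(133)) = -28*I*sqrt(133)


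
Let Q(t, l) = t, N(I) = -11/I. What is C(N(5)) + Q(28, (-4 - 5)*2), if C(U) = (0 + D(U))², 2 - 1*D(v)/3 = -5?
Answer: 469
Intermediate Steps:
D(v) = 21 (D(v) = 6 - 3*(-5) = 6 + 15 = 21)
C(U) = 441 (C(U) = (0 + 21)² = 21² = 441)
C(N(5)) + Q(28, (-4 - 5)*2) = 441 + 28 = 469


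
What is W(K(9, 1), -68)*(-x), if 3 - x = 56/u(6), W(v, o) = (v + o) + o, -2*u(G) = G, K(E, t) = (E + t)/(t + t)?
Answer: 8515/3 ≈ 2838.3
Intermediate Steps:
K(E, t) = (E + t)/(2*t) (K(E, t) = (E + t)/((2*t)) = (E + t)*(1/(2*t)) = (E + t)/(2*t))
u(G) = -G/2
W(v, o) = v + 2*o (W(v, o) = (o + v) + o = v + 2*o)
x = 65/3 (x = 3 - 56/((-½*6)) = 3 - 56/(-3) = 3 - 56*(-1)/3 = 3 - 1*(-56/3) = 3 + 56/3 = 65/3 ≈ 21.667)
W(K(9, 1), -68)*(-x) = ((½)*(9 + 1)/1 + 2*(-68))*(-1*65/3) = ((½)*1*10 - 136)*(-65/3) = (5 - 136)*(-65/3) = -131*(-65/3) = 8515/3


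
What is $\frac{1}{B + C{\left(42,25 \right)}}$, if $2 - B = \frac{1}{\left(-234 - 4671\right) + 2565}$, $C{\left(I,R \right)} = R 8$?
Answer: $\frac{2340}{472681} \approx 0.0049505$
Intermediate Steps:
$C{\left(I,R \right)} = 8 R$
$B = \frac{4681}{2340}$ ($B = 2 - \frac{1}{\left(-234 - 4671\right) + 2565} = 2 - \frac{1}{-4905 + 2565} = 2 - \frac{1}{-2340} = 2 - - \frac{1}{2340} = 2 + \frac{1}{2340} = \frac{4681}{2340} \approx 2.0004$)
$\frac{1}{B + C{\left(42,25 \right)}} = \frac{1}{\frac{4681}{2340} + 8 \cdot 25} = \frac{1}{\frac{4681}{2340} + 200} = \frac{1}{\frac{472681}{2340}} = \frac{2340}{472681}$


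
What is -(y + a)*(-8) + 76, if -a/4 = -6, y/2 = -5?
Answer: 188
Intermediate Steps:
y = -10 (y = 2*(-5) = -10)
a = 24 (a = -4*(-6) = 24)
-(y + a)*(-8) + 76 = -(-10 + 24)*(-8) + 76 = -1*14*(-8) + 76 = -14*(-8) + 76 = 112 + 76 = 188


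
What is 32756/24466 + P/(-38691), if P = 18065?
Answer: 412692053/473307003 ≈ 0.87193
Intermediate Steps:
32756/24466 + P/(-38691) = 32756/24466 + 18065/(-38691) = 32756*(1/24466) + 18065*(-1/38691) = 16378/12233 - 18065/38691 = 412692053/473307003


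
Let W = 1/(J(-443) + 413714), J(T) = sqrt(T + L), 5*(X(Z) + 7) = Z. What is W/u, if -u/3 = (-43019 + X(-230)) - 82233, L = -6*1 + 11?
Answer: 206857/32170669286837055 - I*sqrt(438)/64341338573674110 ≈ 6.43e-12 - 3.2527e-16*I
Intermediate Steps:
X(Z) = -7 + Z/5
L = 5 (L = -6 + 11 = 5)
J(T) = sqrt(5 + T) (J(T) = sqrt(T + 5) = sqrt(5 + T))
W = 1/(413714 + I*sqrt(438)) (W = 1/(sqrt(5 - 443) + 413714) = 1/(sqrt(-438) + 413714) = 1/(I*sqrt(438) + 413714) = 1/(413714 + I*sqrt(438)) ≈ 2.4171e-6 - 1.2e-10*I)
u = 375915 (u = -3*((-43019 + (-7 + (1/5)*(-230))) - 82233) = -3*((-43019 + (-7 - 46)) - 82233) = -3*((-43019 - 53) - 82233) = -3*(-43072 - 82233) = -3*(-125305) = 375915)
W/u = (206857/85579637117 - I*sqrt(438)/171159274234)/375915 = (206857/85579637117 - I*sqrt(438)/171159274234)*(1/375915) = 206857/32170669286837055 - I*sqrt(438)/64341338573674110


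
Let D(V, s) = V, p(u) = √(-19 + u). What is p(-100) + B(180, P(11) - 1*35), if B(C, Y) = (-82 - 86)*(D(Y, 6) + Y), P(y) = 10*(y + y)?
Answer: -62160 + I*√119 ≈ -62160.0 + 10.909*I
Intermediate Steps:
P(y) = 20*y (P(y) = 10*(2*y) = 20*y)
B(C, Y) = -336*Y (B(C, Y) = (-82 - 86)*(Y + Y) = -336*Y)
p(-100) + B(180, P(11) - 1*35) = √(-19 - 100) - 336*(20*11 - 1*35) = √(-119) - 336*(220 - 35) = I*√119 - 336*185 = I*√119 - 62160 = -62160 + I*√119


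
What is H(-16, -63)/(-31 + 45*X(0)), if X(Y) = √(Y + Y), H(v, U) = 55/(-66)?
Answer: 5/186 ≈ 0.026882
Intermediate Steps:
H(v, U) = -⅚ (H(v, U) = 55*(-1/66) = -⅚)
X(Y) = √2*√Y (X(Y) = √(2*Y) = √2*√Y)
H(-16, -63)/(-31 + 45*X(0)) = -5/(6*(-31 + 45*(√2*√0))) = -5/(6*(-31 + 45*(√2*0))) = -5/(6*(-31 + 45*0)) = -5/(6*(-31 + 0)) = -⅚/(-31) = -⅚*(-1/31) = 5/186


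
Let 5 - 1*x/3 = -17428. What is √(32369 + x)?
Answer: 2*√21167 ≈ 290.98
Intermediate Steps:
x = 52299 (x = 15 - 3*(-17428) = 15 + 52284 = 52299)
√(32369 + x) = √(32369 + 52299) = √84668 = 2*√21167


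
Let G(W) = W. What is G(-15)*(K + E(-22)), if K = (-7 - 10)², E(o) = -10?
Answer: -4185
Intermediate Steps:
K = 289 (K = (-17)² = 289)
G(-15)*(K + E(-22)) = -15*(289 - 10) = -15*279 = -4185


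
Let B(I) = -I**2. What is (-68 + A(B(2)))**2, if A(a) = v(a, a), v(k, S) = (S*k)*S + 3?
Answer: 16641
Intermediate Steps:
v(k, S) = 3 + k*S**2 (v(k, S) = k*S**2 + 3 = 3 + k*S**2)
A(a) = 3 + a**3 (A(a) = 3 + a*a**2 = 3 + a**3)
(-68 + A(B(2)))**2 = (-68 + (3 + (-1*2**2)**3))**2 = (-68 + (3 + (-1*4)**3))**2 = (-68 + (3 + (-4)**3))**2 = (-68 + (3 - 64))**2 = (-68 - 61)**2 = (-129)**2 = 16641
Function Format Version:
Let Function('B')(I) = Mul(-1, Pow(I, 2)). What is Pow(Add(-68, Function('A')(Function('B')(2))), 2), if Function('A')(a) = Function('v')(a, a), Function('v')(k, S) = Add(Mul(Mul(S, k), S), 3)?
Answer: 16641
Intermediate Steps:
Function('v')(k, S) = Add(3, Mul(k, Pow(S, 2))) (Function('v')(k, S) = Add(Mul(k, Pow(S, 2)), 3) = Add(3, Mul(k, Pow(S, 2))))
Function('A')(a) = Add(3, Pow(a, 3)) (Function('A')(a) = Add(3, Mul(a, Pow(a, 2))) = Add(3, Pow(a, 3)))
Pow(Add(-68, Function('A')(Function('B')(2))), 2) = Pow(Add(-68, Add(3, Pow(Mul(-1, Pow(2, 2)), 3))), 2) = Pow(Add(-68, Add(3, Pow(Mul(-1, 4), 3))), 2) = Pow(Add(-68, Add(3, Pow(-4, 3))), 2) = Pow(Add(-68, Add(3, -64)), 2) = Pow(Add(-68, -61), 2) = Pow(-129, 2) = 16641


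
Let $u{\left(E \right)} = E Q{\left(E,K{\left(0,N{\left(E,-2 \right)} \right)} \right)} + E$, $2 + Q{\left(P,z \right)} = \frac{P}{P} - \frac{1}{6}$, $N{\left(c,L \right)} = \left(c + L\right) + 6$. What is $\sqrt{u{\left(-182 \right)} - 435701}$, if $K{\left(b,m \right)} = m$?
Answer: $\frac{2 i \sqrt{980259}}{3} \approx 660.05 i$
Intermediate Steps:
$N{\left(c,L \right)} = 6 + L + c$ ($N{\left(c,L \right)} = \left(L + c\right) + 6 = 6 + L + c$)
$Q{\left(P,z \right)} = - \frac{7}{6}$ ($Q{\left(P,z \right)} = -2 + \left(\frac{P}{P} - \frac{1}{6}\right) = -2 + \left(1 - \frac{1}{6}\right) = -2 + \frac{5}{6} = - \frac{7}{6}$)
$u{\left(E \right)} = - \frac{E}{6}$ ($u{\left(E \right)} = E \left(- \frac{7}{6}\right) + E = - \frac{7 E}{6} + E = - \frac{E}{6}$)
$\sqrt{u{\left(-182 \right)} - 435701} = \sqrt{\left(- \frac{1}{6}\right) \left(-182\right) - 435701} = \sqrt{\frac{91}{3} - 435701} = \sqrt{- \frac{1307012}{3}} = \frac{2 i \sqrt{980259}}{3}$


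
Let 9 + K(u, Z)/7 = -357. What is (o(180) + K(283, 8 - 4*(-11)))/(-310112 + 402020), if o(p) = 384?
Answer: -121/5106 ≈ -0.023698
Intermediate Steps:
K(u, Z) = -2562 (K(u, Z) = -63 + 7*(-357) = -63 - 2499 = -2562)
(o(180) + K(283, 8 - 4*(-11)))/(-310112 + 402020) = (384 - 2562)/(-310112 + 402020) = -2178/91908 = -2178*1/91908 = -121/5106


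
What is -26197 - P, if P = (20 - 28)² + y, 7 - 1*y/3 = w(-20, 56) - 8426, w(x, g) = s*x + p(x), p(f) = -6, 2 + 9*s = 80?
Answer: -52098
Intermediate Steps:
s = 26/3 (s = -2/9 + (⅑)*80 = -2/9 + 80/9 = 26/3 ≈ 8.6667)
w(x, g) = -6 + 26*x/3 (w(x, g) = 26*x/3 - 6 = -6 + 26*x/3)
y = 25837 (y = 21 - 3*((-6 + (26/3)*(-20)) - 8426) = 21 - 3*((-6 - 520/3) - 8426) = 21 - 3*(-538/3 - 8426) = 21 - 3*(-25816/3) = 21 + 25816 = 25837)
P = 25901 (P = (20 - 28)² + 25837 = (-8)² + 25837 = 64 + 25837 = 25901)
-26197 - P = -26197 - 1*25901 = -26197 - 25901 = -52098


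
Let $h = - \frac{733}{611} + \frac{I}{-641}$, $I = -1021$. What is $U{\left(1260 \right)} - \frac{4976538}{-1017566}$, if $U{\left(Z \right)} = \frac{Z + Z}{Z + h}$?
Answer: $\frac{288407251000197}{41858784752059} \approx 6.89$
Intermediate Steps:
$h = \frac{153978}{391651}$ ($h = - \frac{733}{611} - \frac{1021}{-641} = \left(-733\right) \frac{1}{611} - - \frac{1021}{641} = - \frac{733}{611} + \frac{1021}{641} = \frac{153978}{391651} \approx 0.39315$)
$U{\left(Z \right)} = \frac{2 Z}{\frac{153978}{391651} + Z}$ ($U{\left(Z \right)} = \frac{Z + Z}{Z + \frac{153978}{391651}} = \frac{2 Z}{\frac{153978}{391651} + Z}$)
$U{\left(1260 \right)} - \frac{4976538}{-1017566} = 783302 \cdot 1260 \frac{1}{153978 + 391651 \cdot 1260} - \frac{4976538}{-1017566} = 783302 \cdot 1260 \frac{1}{153978 + 493480260} - 4976538 \left(- \frac{1}{1017566}\right) = 783302 \cdot 1260 \cdot \frac{1}{493634238} - - \frac{2488269}{508783} = 783302 \cdot 1260 \cdot \frac{1}{493634238} + \frac{2488269}{508783} = \frac{164493420}{82272373} + \frac{2488269}{508783} = \frac{288407251000197}{41858784752059}$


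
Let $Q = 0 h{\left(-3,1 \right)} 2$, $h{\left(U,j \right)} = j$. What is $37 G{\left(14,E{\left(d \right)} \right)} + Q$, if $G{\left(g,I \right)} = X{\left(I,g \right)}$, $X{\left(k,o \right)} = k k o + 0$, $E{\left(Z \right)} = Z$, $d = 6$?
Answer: $18648$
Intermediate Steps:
$Q = 0$ ($Q = 0 \cdot 1 \cdot 2 = 0 \cdot 2 = 0$)
$X{\left(k,o \right)} = o k^{2}$ ($X{\left(k,o \right)} = k^{2} o + 0 = o k^{2} + 0 = o k^{2}$)
$G{\left(g,I \right)} = g I^{2}$
$37 G{\left(14,E{\left(d \right)} \right)} + Q = 37 \cdot 14 \cdot 6^{2} + 0 = 37 \cdot 14 \cdot 36 + 0 = 37 \cdot 504 + 0 = 18648 + 0 = 18648$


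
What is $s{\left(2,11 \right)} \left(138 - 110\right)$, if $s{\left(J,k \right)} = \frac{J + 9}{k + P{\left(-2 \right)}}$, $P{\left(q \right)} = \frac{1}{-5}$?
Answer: $\frac{770}{27} \approx 28.519$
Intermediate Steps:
$P{\left(q \right)} = - \frac{1}{5}$
$s{\left(J,k \right)} = \frac{9 + J}{- \frac{1}{5} + k}$ ($s{\left(J,k \right)} = \frac{J + 9}{k - \frac{1}{5}} = \frac{9 + J}{- \frac{1}{5} + k}$)
$s{\left(2,11 \right)} \left(138 - 110\right) = \frac{5 \left(9 + 2\right)}{-1 + 5 \cdot 11} \left(138 - 110\right) = 5 \frac{1}{-1 + 55} \cdot 11 \cdot 28 = 5 \cdot \frac{1}{54} \cdot 11 \cdot 28 = \frac{55}{54} \cdot 28 = \frac{770}{27}$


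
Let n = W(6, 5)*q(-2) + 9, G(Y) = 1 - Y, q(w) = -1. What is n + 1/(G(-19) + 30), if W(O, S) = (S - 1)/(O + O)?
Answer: 1303/150 ≈ 8.6867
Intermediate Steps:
W(O, S) = (-1 + S)/(2*O) (W(O, S) = (-1 + S)/((2*O)) = (-1 + S)*(1/(2*O)) = (-1 + S)/(2*O))
n = 26/3 (n = ((1/2)*(-1 + 5)/6)*(-1) + 9 = ((1/2)*(1/6)*4)*(-1) + 9 = (1/3)*(-1) + 9 = -1/3 + 9 = 26/3 ≈ 8.6667)
n + 1/(G(-19) + 30) = 26/3 + 1/((1 - 1*(-19)) + 30) = 26/3 + 1/((1 + 19) + 30) = 26/3 + 1/(20 + 30) = 26/3 + 1/50 = 1303/150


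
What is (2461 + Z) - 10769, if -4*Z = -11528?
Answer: -5426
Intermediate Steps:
Z = 2882 (Z = -¼*(-11528) = 2882)
(2461 + Z) - 10769 = (2461 + 2882) - 10769 = 5343 - 10769 = -5426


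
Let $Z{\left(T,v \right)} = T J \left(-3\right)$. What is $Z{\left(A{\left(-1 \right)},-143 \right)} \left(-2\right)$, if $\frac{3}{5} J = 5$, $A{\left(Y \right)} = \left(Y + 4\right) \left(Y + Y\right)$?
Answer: $-300$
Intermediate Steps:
$A{\left(Y \right)} = 2 Y \left(4 + Y\right)$ ($A{\left(Y \right)} = \left(4 + Y\right) 2 Y = 2 Y \left(4 + Y\right)$)
$J = \frac{25}{3}$ ($J = \frac{5}{3} \cdot 5 = \frac{25}{3} \approx 8.3333$)
$Z{\left(T,v \right)} = - 25 T$ ($Z{\left(T,v \right)} = T \frac{25}{3} \left(-3\right) = \frac{25 T}{3} \left(-3\right) = - 25 T$)
$Z{\left(A{\left(-1 \right)},-143 \right)} \left(-2\right) = - 25 \cdot 2 \left(-1\right) \left(4 - 1\right) \left(-2\right) = - 25 \cdot 2 \left(-1\right) 3 \left(-2\right) = \left(-25\right) \left(-6\right) \left(-2\right) = 150 \left(-2\right) = -300$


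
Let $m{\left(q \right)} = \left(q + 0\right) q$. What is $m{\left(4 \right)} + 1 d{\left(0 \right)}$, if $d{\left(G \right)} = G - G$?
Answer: $16$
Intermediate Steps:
$d{\left(G \right)} = 0$
$m{\left(q \right)} = q^{2}$ ($m{\left(q \right)} = q q = q^{2}$)
$m{\left(4 \right)} + 1 d{\left(0 \right)} = 4^{2} + 1 \cdot 0 = 16 + 0 = 16$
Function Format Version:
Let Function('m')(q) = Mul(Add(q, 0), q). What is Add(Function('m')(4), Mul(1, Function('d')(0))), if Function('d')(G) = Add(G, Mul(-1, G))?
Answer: 16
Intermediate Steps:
Function('d')(G) = 0
Function('m')(q) = Pow(q, 2) (Function('m')(q) = Mul(q, q) = Pow(q, 2))
Add(Function('m')(4), Mul(1, Function('d')(0))) = Add(Pow(4, 2), Mul(1, 0)) = Add(16, 0) = 16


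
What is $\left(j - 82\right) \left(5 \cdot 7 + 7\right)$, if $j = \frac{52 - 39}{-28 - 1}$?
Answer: $- \frac{100422}{29} \approx -3462.8$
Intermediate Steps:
$j = - \frac{13}{29}$ ($j = \frac{13}{-29} = 13 \left(- \frac{1}{29}\right) = - \frac{13}{29} \approx -0.44828$)
$\left(j - 82\right) \left(5 \cdot 7 + 7\right) = \left(- \frac{13}{29} - 82\right) \left(5 \cdot 7 + 7\right) = - \frac{2391 \left(35 + 7\right)}{29} = \left(- \frac{2391}{29}\right) 42 = - \frac{100422}{29}$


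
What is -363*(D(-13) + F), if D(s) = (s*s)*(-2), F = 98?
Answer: 87120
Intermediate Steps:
D(s) = -2*s² (D(s) = s²*(-2) = -2*s²)
-363*(D(-13) + F) = -363*(-2*(-13)² + 98) = -363*(-2*169 + 98) = -363*(-338 + 98) = -363*(-240) = 87120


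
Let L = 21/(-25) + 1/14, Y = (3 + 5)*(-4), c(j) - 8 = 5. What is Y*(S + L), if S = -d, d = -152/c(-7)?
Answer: -795248/2275 ≈ -349.56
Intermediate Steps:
c(j) = 13 (c(j) = 8 + 5 = 13)
d = -152/13 ≈ -11.692
Y = -32 (Y = 8*(-4) = -32)
L = -269/350 (L = 21*(-1/25) + 1*(1/14) = -21/25 + 1/14 = -269/350 ≈ -0.76857)
S = 152/13 (S = -1*(-152/13) = 152/13 ≈ 11.692)
Y*(S + L) = -32*(152/13 - 269/350) = -32*49703/4550 = -795248/2275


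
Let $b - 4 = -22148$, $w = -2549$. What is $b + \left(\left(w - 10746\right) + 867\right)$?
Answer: $-34572$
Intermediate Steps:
$b = -22144$ ($b = 4 - 22148 = -22144$)
$b + \left(\left(w - 10746\right) + 867\right) = -22144 + \left(\left(-2549 - 10746\right) + 867\right) = -22144 + \left(-13295 + 867\right) = -22144 - 12428 = -34572$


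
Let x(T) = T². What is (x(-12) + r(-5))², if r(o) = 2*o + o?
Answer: 16641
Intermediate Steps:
r(o) = 3*o
(x(-12) + r(-5))² = ((-12)² + 3*(-5))² = (144 - 15)² = 129² = 16641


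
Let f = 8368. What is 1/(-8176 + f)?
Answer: 1/192 ≈ 0.0052083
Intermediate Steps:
1/(-8176 + f) = 1/(-8176 + 8368) = 1/192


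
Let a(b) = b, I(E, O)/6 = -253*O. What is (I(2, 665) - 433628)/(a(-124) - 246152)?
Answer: 721549/123138 ≈ 5.8597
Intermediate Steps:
I(E, O) = -1518*O (I(E, O) = 6*(-253*O) = -1518*O)
(I(2, 665) - 433628)/(a(-124) - 246152) = (-1518*665 - 433628)/(-124 - 246152) = (-1009470 - 433628)/(-246276) = -1443098*(-1/246276) = 721549/123138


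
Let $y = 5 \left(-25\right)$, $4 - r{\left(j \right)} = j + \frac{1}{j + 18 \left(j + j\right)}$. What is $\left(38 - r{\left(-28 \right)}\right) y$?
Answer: $- \frac{776875}{1036} \approx -749.88$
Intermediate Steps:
$r{\left(j \right)} = 4 - j - \frac{1}{37 j}$ ($r{\left(j \right)} = 4 - \left(j + \frac{1}{j + 18 \left(j + j\right)}\right) = 4 - \left(j + \frac{1}{j + 18 \cdot 2 j}\right) = 4 - \left(j + \frac{1}{j + 36 j}\right) = 4 - \left(j + \frac{1}{37 j}\right) = 4 - j - \frac{1}{37 j}$)
$y = -125$
$\left(38 - r{\left(-28 \right)}\right) y = \left(38 - \left(4 - -28 - \frac{1}{37 \left(-28\right)}\right)\right) \left(-125\right) = \left(38 - \left(4 + 28 - - \frac{1}{1036}\right)\right) \left(-125\right) = \left(38 - \left(4 + 28 + \frac{1}{1036}\right)\right) \left(-125\right) = \left(38 - \frac{33153}{1036}\right) \left(-125\right) = \frac{6215}{1036} \left(-125\right) = - \frac{776875}{1036}$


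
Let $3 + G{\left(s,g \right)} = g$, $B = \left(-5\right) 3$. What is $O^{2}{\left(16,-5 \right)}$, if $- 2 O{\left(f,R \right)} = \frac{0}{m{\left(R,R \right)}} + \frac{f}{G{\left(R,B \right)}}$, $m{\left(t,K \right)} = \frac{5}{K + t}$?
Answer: $\frac{16}{81} \approx 0.19753$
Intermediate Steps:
$B = -15$
$G{\left(s,g \right)} = -3 + g$
$O{\left(f,R \right)} = \frac{f}{36}$ ($O{\left(f,R \right)} = - \frac{\frac{0}{5 \frac{1}{R + R}} + \frac{f}{-3 - 15}}{2} = - \frac{\frac{0}{5 \frac{1}{2 R}} + \frac{f}{-18}}{2} = - \frac{\frac{0}{5 \frac{1}{2 R}} + f \left(- \frac{1}{18}\right)}{2} = - \frac{\frac{0}{\frac{5}{2} \frac{1}{R}} - \frac{f}{18}}{2} = - \frac{0 \frac{2 R}{5} - \frac{f}{18}}{2} = - \frac{0 - \frac{f}{18}}{2} = - \frac{\left(- \frac{1}{18}\right) f}{2} = \frac{f}{36}$)
$O^{2}{\left(16,-5 \right)} = \left(\frac{1}{36} \cdot 16\right)^{2} = \left(\frac{4}{9}\right)^{2} = \frac{16}{81}$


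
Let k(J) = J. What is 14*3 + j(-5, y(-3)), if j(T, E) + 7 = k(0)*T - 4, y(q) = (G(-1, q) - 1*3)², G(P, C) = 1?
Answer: 31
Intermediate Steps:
y(q) = 4 (y(q) = (1 - 1*3)² = (1 - 3)² = (-2)² = 4)
j(T, E) = -11 (j(T, E) = -7 + (0*T - 4) = -7 + (0 - 4) = -7 - 4 = -11)
14*3 + j(-5, y(-3)) = 14*3 - 11 = 42 - 11 = 31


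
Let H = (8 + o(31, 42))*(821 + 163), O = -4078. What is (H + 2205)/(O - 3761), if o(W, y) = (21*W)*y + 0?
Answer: -8971535/2613 ≈ -3433.4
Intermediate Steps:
o(W, y) = 21*W*y (o(W, y) = 21*W*y + 0 = 21*W*y)
H = 26912400 (H = (8 + 21*31*42)*(821 + 163) = (8 + 27342)*984 = 27350*984 = 26912400)
(H + 2205)/(O - 3761) = (26912400 + 2205)/(-4078 - 3761) = 26914605/(-7839) = 26914605*(-1/7839) = -8971535/2613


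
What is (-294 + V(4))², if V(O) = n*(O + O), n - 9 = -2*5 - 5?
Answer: 116964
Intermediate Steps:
n = -6 (n = 9 + (-2*5 - 5) = 9 + (-10 - 5) = 9 - 15 = -6)
V(O) = -12*O (V(O) = -6*(O + O) = -12*O)
(-294 + V(4))² = (-294 - 12*4)² = (-294 - 48)² = (-342)² = 116964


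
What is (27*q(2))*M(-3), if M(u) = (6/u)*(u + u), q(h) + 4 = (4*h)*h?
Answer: 3888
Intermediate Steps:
q(h) = -4 + 4*h² (q(h) = -4 + (4*h)*h = -4 + 4*h²)
M(u) = 12 (M(u) = (6/u)*(2*u) = 12)
(27*q(2))*M(-3) = (27*(-4 + 4*2²))*12 = (27*(-4 + 4*4))*12 = (27*(-4 + 16))*12 = (27*12)*12 = 324*12 = 3888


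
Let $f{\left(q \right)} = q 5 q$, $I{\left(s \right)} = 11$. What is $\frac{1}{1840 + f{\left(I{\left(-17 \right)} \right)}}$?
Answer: $\frac{1}{2445} \approx 0.000409$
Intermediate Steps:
$f{\left(q \right)} = 5 q^{2}$ ($f{\left(q \right)} = 5 q q = 5 q^{2}$)
$\frac{1}{1840 + f{\left(I{\left(-17 \right)} \right)}} = \frac{1}{1840 + 5 \cdot 11^{2}} = \frac{1}{1840 + 5 \cdot 121} = \frac{1}{1840 + 605} = \frac{1}{2445}$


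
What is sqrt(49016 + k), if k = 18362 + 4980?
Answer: 11*sqrt(598) ≈ 268.99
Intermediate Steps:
k = 23342
sqrt(49016 + k) = sqrt(49016 + 23342) = sqrt(72358) = 11*sqrt(598)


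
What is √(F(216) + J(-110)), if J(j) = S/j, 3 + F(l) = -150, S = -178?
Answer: I*√457930/55 ≈ 12.304*I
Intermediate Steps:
F(l) = -153 (F(l) = -3 - 150 = -153)
J(j) = -178/j
√(F(216) + J(-110)) = √(-153 - 178/(-110)) = √(-153 - 178*(-1/110)) = √(-153 + 89/55) = √(-8326/55) = I*√457930/55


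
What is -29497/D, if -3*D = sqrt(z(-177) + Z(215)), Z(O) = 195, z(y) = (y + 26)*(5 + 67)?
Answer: -29497*I*sqrt(10677)/3559 ≈ -856.4*I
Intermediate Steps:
z(y) = 1872 + 72*y (z(y) = (26 + y)*72 = 1872 + 72*y)
D = -I*sqrt(10677)/3 (D = -sqrt((1872 + 72*(-177)) + 195)/3 = -sqrt((1872 - 12744) + 195)/3 = -sqrt(-10872 + 195)/3 = -I*sqrt(10677)/3 ≈ -34.443*I)
-29497/D = -29497*I*sqrt(10677)/3559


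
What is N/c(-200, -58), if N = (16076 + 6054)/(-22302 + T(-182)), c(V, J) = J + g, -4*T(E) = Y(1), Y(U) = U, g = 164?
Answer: -44260/4728077 ≈ -0.0093611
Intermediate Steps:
T(E) = -1/4 (T(E) = -1/4*1 = -1/4)
c(V, J) = 164 + J (c(V, J) = J + 164 = 164 + J)
N = -88520/89209 (N = (16076 + 6054)/(-22302 - 1/4) = 22130/(-89209/4) = 22130*(-4/89209) = -88520/89209 ≈ -0.99228)
N/c(-200, -58) = -88520/(89209*(164 - 58)) = -88520/89209/106 = -88520/89209*1/106 = -44260/4728077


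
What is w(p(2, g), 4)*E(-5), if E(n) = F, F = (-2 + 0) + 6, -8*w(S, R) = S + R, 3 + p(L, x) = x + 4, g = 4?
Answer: -9/2 ≈ -4.5000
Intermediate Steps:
p(L, x) = 1 + x (p(L, x) = -3 + (x + 4) = -3 + (4 + x) = 1 + x)
w(S, R) = -R/8 - S/8 (w(S, R) = -(S + R)/8 = -(R + S)/8 = -R/8 - S/8)
F = 4 (F = -2 + 6 = 4)
E(n) = 4
w(p(2, g), 4)*E(-5) = (-1/8*4 - (1 + 4)/8)*4 = (-1/2 - 1/8*5)*4 = (-1/2 - 5/8)*4 = -9/8*4 = -9/2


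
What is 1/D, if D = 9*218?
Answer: 1/1962 ≈ 0.00050968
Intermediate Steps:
D = 1962
1/D = 1/1962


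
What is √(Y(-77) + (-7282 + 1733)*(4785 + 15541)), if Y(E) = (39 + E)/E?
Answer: 4*I*√41795363995/77 ≈ 10620.0*I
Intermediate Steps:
Y(E) = (39 + E)/E
√(Y(-77) + (-7282 + 1733)*(4785 + 15541)) = √((39 - 77)/(-77) + (-7282 + 1733)*(4785 + 15541)) = √(-1/77*(-38) - 5549*20326) = √(38/77 - 112788974) = √(-8684750960/77) = 4*I*√41795363995/77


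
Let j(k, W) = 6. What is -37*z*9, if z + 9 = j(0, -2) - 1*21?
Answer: 7992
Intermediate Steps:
z = -24 (z = -9 + (6 - 1*21) = -9 + (6 - 21) = -9 - 15 = -24)
-37*z*9 = -37*(-24)*9 = 888*9 = 7992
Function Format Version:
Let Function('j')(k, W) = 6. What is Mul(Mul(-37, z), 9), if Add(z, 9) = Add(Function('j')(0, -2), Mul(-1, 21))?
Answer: 7992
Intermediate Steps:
z = -24 (z = Add(-9, Add(6, Mul(-1, 21))) = Add(-9, Add(6, -21)) = Add(-9, -15) = -24)
Mul(Mul(-37, z), 9) = Mul(Mul(-37, -24), 9) = Mul(888, 9) = 7992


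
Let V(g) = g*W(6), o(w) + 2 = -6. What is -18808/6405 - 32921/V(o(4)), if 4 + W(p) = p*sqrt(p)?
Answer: 40667161/512400 + 98763*sqrt(6)/800 ≈ 381.76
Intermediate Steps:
W(p) = -4 + p**(3/2) (W(p) = -4 + p*sqrt(p) = -4 + p**(3/2))
o(w) = -8 (o(w) = -2 - 6 = -8)
V(g) = g*(-4 + 6*sqrt(6)) (V(g) = g*(-4 + 6**(3/2)) = g*(-4 + 6*sqrt(6)))
-18808/6405 - 32921/V(o(4)) = -18808/6405 - 32921*(-1/(16*(-2 + 3*sqrt(6)))) = -18808*1/6405 - 32921/(32 - 48*sqrt(6)) = -18808/6405 - 32921/(32 - 48*sqrt(6))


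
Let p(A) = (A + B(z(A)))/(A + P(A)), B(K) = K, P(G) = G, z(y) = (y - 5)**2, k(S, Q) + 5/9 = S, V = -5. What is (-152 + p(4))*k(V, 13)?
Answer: 30275/36 ≈ 840.97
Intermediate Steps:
k(S, Q) = -5/9 + S
z(y) = (-5 + y)**2
p(A) = (A + (-5 + A)**2)/(2*A) (p(A) = (A + (-5 + A)**2)/(A + A) = (A + (-5 + A)**2)/((2*A)) = (A + (-5 + A)**2)*(1/(2*A)) = (A + (-5 + A)**2)/(2*A))
(-152 + p(4))*k(V, 13) = (-152 + (1/2)*(4 + (-5 + 4)**2)/4)*(-5/9 - 5) = (-152 + (1/2)*(1/4)*(4 + (-1)**2))*(-50/9) = (-152 + (1/2)*(1/4)*(4 + 1))*(-50/9) = (-152 + (1/2)*(1/4)*5)*(-50/9) = (-152 + 5/8)*(-50/9) = -1211/8*(-50/9) = 30275/36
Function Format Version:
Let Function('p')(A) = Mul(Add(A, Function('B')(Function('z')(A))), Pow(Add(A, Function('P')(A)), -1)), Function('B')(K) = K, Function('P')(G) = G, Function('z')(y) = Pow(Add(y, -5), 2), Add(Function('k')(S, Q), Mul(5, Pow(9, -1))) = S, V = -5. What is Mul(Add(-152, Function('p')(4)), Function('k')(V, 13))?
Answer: Rational(30275, 36) ≈ 840.97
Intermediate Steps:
Function('k')(S, Q) = Add(Rational(-5, 9), S)
Function('z')(y) = Pow(Add(-5, y), 2)
Function('p')(A) = Mul(Rational(1, 2), Pow(A, -1), Add(A, Pow(Add(-5, A), 2))) (Function('p')(A) = Mul(Add(A, Pow(Add(-5, A), 2)), Pow(Add(A, A), -1)) = Mul(Add(A, Pow(Add(-5, A), 2)), Pow(Mul(2, A), -1)) = Mul(Add(A, Pow(Add(-5, A), 2)), Mul(Rational(1, 2), Pow(A, -1))) = Mul(Rational(1, 2), Pow(A, -1), Add(A, Pow(Add(-5, A), 2))))
Mul(Add(-152, Function('p')(4)), Function('k')(V, 13)) = Mul(Add(-152, Mul(Rational(1, 2), Pow(4, -1), Add(4, Pow(Add(-5, 4), 2)))), Add(Rational(-5, 9), -5)) = Mul(Add(-152, Mul(Rational(1, 2), Rational(1, 4), Add(4, Pow(-1, 2)))), Rational(-50, 9)) = Mul(Add(-152, Mul(Rational(1, 2), Rational(1, 4), Add(4, 1))), Rational(-50, 9)) = Mul(Add(-152, Mul(Rational(1, 2), Rational(1, 4), 5)), Rational(-50, 9)) = Mul(Add(-152, Rational(5, 8)), Rational(-50, 9)) = Mul(Rational(-1211, 8), Rational(-50, 9)) = Rational(30275, 36)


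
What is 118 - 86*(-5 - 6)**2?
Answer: -10288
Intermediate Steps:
118 - 86*(-5 - 6)**2 = 118 - 86*(-11)**2 = 118 - 86*121 = 118 - 10406 = -10288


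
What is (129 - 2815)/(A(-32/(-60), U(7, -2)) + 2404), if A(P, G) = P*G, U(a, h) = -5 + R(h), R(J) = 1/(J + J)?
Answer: -6715/6003 ≈ -1.1186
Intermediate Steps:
R(J) = 1/(2*J)
U(a, h) = -5 + 1/(2*h)
A(P, G) = G*P
(129 - 2815)/(A(-32/(-60), U(7, -2)) + 2404) = (129 - 2815)/((-5 + (½)/(-2))*(-32/(-60)) + 2404) = -2686/((-5 + (½)*(-½))*(-32*(-1/60)) + 2404) = -2686/((-5 - ¼)*(8/15) + 2404) = -2686/(-21/4*8/15 + 2404) = -2686/(-14/5 + 2404) = -2686/12006/5 = -2686*5/12006 = -6715/6003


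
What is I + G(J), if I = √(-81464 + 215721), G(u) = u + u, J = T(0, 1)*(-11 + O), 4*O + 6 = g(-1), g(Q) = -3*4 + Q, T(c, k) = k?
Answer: -63/2 + √134257 ≈ 334.91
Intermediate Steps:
g(Q) = -12 + Q
O = -19/4 (O = -3/2 + (-12 - 1)/4 = -3/2 + (¼)*(-13) = -3/2 - 13/4 = -19/4 ≈ -4.7500)
J = -63/4 (J = 1*(-11 - 19/4) = 1*(-63/4) = -63/4 ≈ -15.750)
G(u) = 2*u
I = √134257 ≈ 366.41
I + G(J) = √134257 + 2*(-63/4) = √134257 - 63/2 = -63/2 + √134257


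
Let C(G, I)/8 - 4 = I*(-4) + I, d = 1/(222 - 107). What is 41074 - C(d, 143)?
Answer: 44474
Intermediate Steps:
d = 1/115 ≈ 0.0086956
C(G, I) = 32 - 24*I (C(G, I) = 32 + 8*(I*(-4) + I) = 32 + 8*(-4*I + I) = 32 + 8*(-3*I) = 32 - 24*I)
41074 - C(d, 143) = 41074 - (32 - 24*143) = 41074 - (32 - 3432) = 41074 - 1*(-3400) = 41074 + 3400 = 44474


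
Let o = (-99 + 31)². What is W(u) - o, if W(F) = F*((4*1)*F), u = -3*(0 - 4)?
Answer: -4048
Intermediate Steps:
u = 12 (u = -3*(-4) = 12)
o = 4624 (o = (-68)² = 4624)
W(F) = 4*F² (W(F) = F*(4*F) = 4*F²)
W(u) - o = 4*12² - 1*4624 = 4*144 - 4624 = 576 - 4624 = -4048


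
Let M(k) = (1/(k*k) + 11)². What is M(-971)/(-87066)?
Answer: -5975714891528/4299847044746197 ≈ -0.0013898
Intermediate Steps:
M(k) = (11 + k⁻²)² (M(k) = (1/(k²) + 11)² = (k⁻² + 11)² = (11 + k⁻²)²)
M(-971)/(-87066) = ((1 + 11*(-971)²)²/(-971)⁴)/(-87066) = ((1 + 11*942841)²/888949151281)*(-1/87066) = ((1 + 10371251)²/888949151281)*(-1/87066) = ((1/888949151281)*10371252²)*(-1/87066) = ((1/888949151281)*107562868047504)*(-1/87066) = (107562868047504/888949151281)*(-1/87066) = -5975714891528/4299847044746197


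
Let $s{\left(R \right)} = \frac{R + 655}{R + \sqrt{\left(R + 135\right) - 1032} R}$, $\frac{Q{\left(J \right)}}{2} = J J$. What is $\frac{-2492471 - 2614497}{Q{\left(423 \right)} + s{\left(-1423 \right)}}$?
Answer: $\frac{3633607732 \left(i - 4 \sqrt{145}\right)}{3 \left(- 84872117 i + 339487956 \sqrt{145}\right)} \approx -14.271 - 4.4669 \cdot 10^{-7} i$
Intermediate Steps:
$Q{\left(J \right)} = 2 J^{2}$ ($Q{\left(J \right)} = 2 J J = 2 J^{2}$)
$s{\left(R \right)} = \frac{655 + R}{R + R \sqrt{-897 + R}}$ ($s{\left(R \right)} = \frac{655 + R}{R + \sqrt{\left(135 + R\right) - 1032} R} = \frac{655 + R}{R + \sqrt{-897 + R} R} = \frac{655 + R}{R + R \sqrt{-897 + R}}$)
$\frac{-2492471 - 2614497}{Q{\left(423 \right)} + s{\left(-1423 \right)}} = \frac{-2492471 - 2614497}{2 \cdot 423^{2} + \frac{655 - 1423}{\left(-1423\right) \left(1 + \sqrt{-897 - 1423}\right)}} = - \frac{5106968}{2 \cdot 178929 - \frac{1}{1423} \frac{1}{1 + \sqrt{-2320}} \left(-768\right)} = - \frac{5106968}{357858 - \frac{1}{1423} \frac{1}{1 + 4 i \sqrt{145}} \left(-768\right)} = - \frac{5106968}{357858 + \frac{768}{1423 \left(1 + 4 i \sqrt{145}\right)}}$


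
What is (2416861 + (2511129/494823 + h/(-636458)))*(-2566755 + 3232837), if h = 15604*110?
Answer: 84498339761050199536192/52489009489 ≈ 1.6098e+12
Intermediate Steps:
h = 1716440
(2416861 + (2511129/494823 + h/(-636458)))*(-2566755 + 3232837) = (2416861 + (2511129/494823 + 1716440/(-636458)))*(-2566755 + 3232837) = (2416861 + (2511129*(1/494823) + 1716440*(-1/636458)))*666082 = (2416861 + (837043/164941 - 858220/318229))*666082 = (2416861 + 124815691827/52489009489)*666082 = (126858764778285856/52489009489)*666082 = 84498339761050199536192/52489009489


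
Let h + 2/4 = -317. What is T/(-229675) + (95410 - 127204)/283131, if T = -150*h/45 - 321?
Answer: -834560986/7225345825 ≈ -0.11550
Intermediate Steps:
h = -635/2 (h = -½ - 317 = -635/2 ≈ -317.50)
T = 2212/3 (T = -(-47625)/45 - 321 = -150*(-127/18) - 321 = 3175/3 - 321 = 2212/3 ≈ 737.33)
T/(-229675) + (95410 - 127204)/283131 = (2212/3)/(-229675) + (95410 - 127204)/283131 = (2212/3)*(-1/229675) - 31794*1/283131 = -2212/689025 - 10598/94377 = -834560986/7225345825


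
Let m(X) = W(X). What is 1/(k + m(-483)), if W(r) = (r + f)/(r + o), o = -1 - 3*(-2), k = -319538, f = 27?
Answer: -239/76369354 ≈ -3.1295e-6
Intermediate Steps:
o = 5 (o = -1 + 6 = 5)
W(r) = (27 + r)/(5 + r) (W(r) = (r + 27)/(r + 5) = (27 + r)/(5 + r))
m(X) = (27 + X)/(5 + X)
1/(k + m(-483)) = 1/(-319538 + (27 - 483)/(5 - 483)) = 1/(-319538 - 456/(-478)) = 1/(-319538 - 1/478*(-456)) = 1/(-319538 + 228/239) = 1/(-76369354/239) = -239/76369354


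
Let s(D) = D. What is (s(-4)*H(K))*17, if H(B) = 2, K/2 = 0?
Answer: -136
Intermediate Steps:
K = 0 (K = 2*0 = 0)
(s(-4)*H(K))*17 = -4*2*17 = -8*17 = -136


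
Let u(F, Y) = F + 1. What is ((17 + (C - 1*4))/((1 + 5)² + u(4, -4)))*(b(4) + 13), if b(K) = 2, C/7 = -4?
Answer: -225/41 ≈ -5.4878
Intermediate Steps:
C = -28 (C = 7*(-4) = -28)
u(F, Y) = 1 + F
((17 + (C - 1*4))/((1 + 5)² + u(4, -4)))*(b(4) + 13) = ((17 + (-28 - 1*4))/((1 + 5)² + (1 + 4)))*(2 + 13) = ((17 + (-28 - 4))/(6² + 5))*15 = ((17 - 32)/(36 + 5))*15 = -15/41*15 = -225/41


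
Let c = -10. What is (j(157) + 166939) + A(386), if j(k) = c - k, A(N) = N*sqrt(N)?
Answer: 166772 + 386*sqrt(386) ≈ 1.7436e+5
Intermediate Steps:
A(N) = N**(3/2)
j(k) = -10 - k
(j(157) + 166939) + A(386) = ((-10 - 1*157) + 166939) + 386**(3/2) = ((-10 - 157) + 166939) + 386*sqrt(386) = (-167 + 166939) + 386*sqrt(386) = 166772 + 386*sqrt(386)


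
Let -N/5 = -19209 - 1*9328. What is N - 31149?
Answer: 111536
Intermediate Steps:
N = 142685 (N = -5*(-19209 - 1*9328) = -5*(-19209 - 9328) = -5*(-28537) = 142685)
N - 31149 = 142685 - 31149 = 111536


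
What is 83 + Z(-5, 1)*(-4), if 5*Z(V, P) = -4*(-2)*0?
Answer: 83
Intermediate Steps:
Z(V, P) = 0 (Z(V, P) = (-4*(-2)*0)/5 = (8*0)/5 = (1/5)*0 = 0)
83 + Z(-5, 1)*(-4) = 83 + 0*(-4) = 83 + 0 = 83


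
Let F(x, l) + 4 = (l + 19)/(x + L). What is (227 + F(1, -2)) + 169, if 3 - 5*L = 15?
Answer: 2659/7 ≈ 379.86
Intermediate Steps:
L = -12/5 (L = ⅗ - ⅕*15 = ⅗ - 3 = -12/5 ≈ -2.4000)
F(x, l) = -4 + (19 + l)/(-12/5 + x) (F(x, l) = -4 + (l + 19)/(x - 12/5) = -4 + (19 + l)/(-12/5 + x))
(227 + F(1, -2)) + 169 = (227 + (143 - 20*1 + 5*(-2))/(-12 + 5*1)) + 169 = (227 + (143 - 20 - 10)/(-12 + 5)) + 169 = (227 + 113/(-7)) + 169 = (227 - ⅐*113) + 169 = (227 - 113/7) + 169 = 1476/7 + 169 = 2659/7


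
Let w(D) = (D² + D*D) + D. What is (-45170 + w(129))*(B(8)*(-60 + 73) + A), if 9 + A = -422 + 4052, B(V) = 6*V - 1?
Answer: -49764088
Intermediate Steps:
B(V) = -1 + 6*V
A = 3621 (A = -9 + (-422 + 4052) = -9 + 3630 = 3621)
w(D) = D + 2*D² (w(D) = (D² + D²) + D = 2*D² + D = D + 2*D²)
(-45170 + w(129))*(B(8)*(-60 + 73) + A) = (-45170 + 129*(1 + 2*129))*((-1 + 6*8)*(-60 + 73) + 3621) = (-45170 + 129*(1 + 258))*((-1 + 48)*13 + 3621) = (-45170 + 129*259)*(47*13 + 3621) = (-45170 + 33411)*(611 + 3621) = -11759*4232 = -49764088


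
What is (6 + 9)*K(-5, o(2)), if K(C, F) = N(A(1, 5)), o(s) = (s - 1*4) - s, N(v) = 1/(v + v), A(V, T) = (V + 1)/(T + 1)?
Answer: 45/2 ≈ 22.500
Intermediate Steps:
A(V, T) = (1 + V)/(1 + T)
N(v) = 1/(2*v)
o(s) = -4 (o(s) = (s - 4) - s = (-4 + s) - s = -4)
K(C, F) = 3/2 (K(C, F) = 1/(2*(((1 + 1)/(1 + 5)))) = 1/(2*((2/6))) = 1/(2*(((⅙)*2))) = 1/(2*(⅓)) = (½)*3 = 3/2)
(6 + 9)*K(-5, o(2)) = (6 + 9)*(3/2) = 15*(3/2) = 45/2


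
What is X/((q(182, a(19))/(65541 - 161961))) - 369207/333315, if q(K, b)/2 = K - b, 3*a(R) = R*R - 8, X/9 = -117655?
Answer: 5671835573967311/7147755 ≈ 7.9351e+8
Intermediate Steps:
X = -1058895 (X = 9*(-117655) = -1058895)
a(R) = -8/3 + R²/3 (a(R) = (R*R - 8)/3 = (R² - 8)/3 = (-8 + R²)/3 = -8/3 + R²/3)
q(K, b) = -2*b + 2*K (q(K, b) = 2*(K - b) = -2*b + 2*K)
X/((q(182, a(19))/(65541 - 161961))) - 369207/333315 = -1058895*(65541 - 161961)/(-2*(-8/3 + (⅓)*19²) + 2*182) - 369207/333315 = -1058895*(-96420/(-2*(-8/3 + (⅓)*361) + 364)) - 369207*1/333315 = -1058895*(-96420/(-2*(-8/3 + 361/3) + 364)) - 41023/37035 = -1058895*(-96420/(-2*353/3 + 364)) - 41023/37035 = -1058895*(-96420/(-706/3 + 364)) - 41023/37035 = -1058895/((386/3)*(-1/96420)) - 41023/37035 = -1058895/(-193/144630) - 41023/37035 = -1058895*(-144630/193) - 41023/37035 = 153147983850/193 - 41023/37035 = 5671835573967311/7147755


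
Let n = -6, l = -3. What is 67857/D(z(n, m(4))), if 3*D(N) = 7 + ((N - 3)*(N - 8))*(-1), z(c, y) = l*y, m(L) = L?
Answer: -203571/293 ≈ -694.78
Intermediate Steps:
z(c, y) = -3*y
D(N) = 7/3 - (-8 + N)*(-3 + N)/3 (D(N) = (7 + ((N - 3)*(N - 8))*(-1))/3 = (7 + ((-3 + N)*(-8 + N))*(-1))/3 = (7 + ((-8 + N)*(-3 + N))*(-1))/3 = (7 - (-8 + N)*(-3 + N))/3 = 7/3 - (-8 + N)*(-3 + N)/3)
67857/D(z(n, m(4))) = 67857/(-17/3 - (-3*4)²/3 + 11*(-3*4)/3) = 67857/(-17/3 - ⅓*(-12)² + (11/3)*(-12)) = 67857/(-17/3 - ⅓*144 - 44) = 67857/(-17/3 - 48 - 44) = 67857/(-293/3) = 67857*(-3/293) = -203571/293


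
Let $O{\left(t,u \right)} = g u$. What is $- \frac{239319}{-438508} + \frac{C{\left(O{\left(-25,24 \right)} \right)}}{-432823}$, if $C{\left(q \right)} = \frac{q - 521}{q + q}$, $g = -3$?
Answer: $\frac{3728914622521}{6832668531024} \approx 0.54575$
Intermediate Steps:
$O{\left(t,u \right)} = - 3 u$
$C{\left(q \right)} = \frac{-521 + q}{2 q}$
$- \frac{239319}{-438508} + \frac{C{\left(O{\left(-25,24 \right)} \right)}}{-432823} = - \frac{239319}{-438508} + \frac{\frac{1}{2} \frac{1}{\left(-3\right) 24} \left(-521 - 72\right)}{-432823} = \left(-239319\right) \left(- \frac{1}{438508}\right) + \frac{-521 - 72}{2 \left(-72\right)} \left(- \frac{1}{432823}\right) = \frac{239319}{438508} + \frac{1}{2} \left(- \frac{1}{72}\right) \left(-593\right) \left(- \frac{1}{432823}\right) = \frac{239319}{438508} + \frac{593}{144} \left(- \frac{1}{432823}\right) = \frac{239319}{438508} - \frac{593}{62326512} = \frac{3728914622521}{6832668531024}$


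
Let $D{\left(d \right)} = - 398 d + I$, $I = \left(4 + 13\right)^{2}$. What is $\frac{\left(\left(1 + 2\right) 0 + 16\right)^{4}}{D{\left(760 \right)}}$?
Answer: $- \frac{65536}{302191} \approx -0.21687$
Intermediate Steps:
$I = 289$ ($I = 17^{2} = 289$)
$D{\left(d \right)} = 289 - 398 d$ ($D{\left(d \right)} = - 398 d + 289 = 289 - 398 d$)
$\frac{\left(\left(1 + 2\right) 0 + 16\right)^{4}}{D{\left(760 \right)}} = \frac{\left(\left(1 + 2\right) 0 + 16\right)^{4}}{289 - 302480} = \frac{\left(3 \cdot 0 + 16\right)^{4}}{289 - 302480} = \frac{\left(0 + 16\right)^{4}}{-302191} = 16^{4} \left(- \frac{1}{302191}\right) = 65536 \left(- \frac{1}{302191}\right) = - \frac{65536}{302191}$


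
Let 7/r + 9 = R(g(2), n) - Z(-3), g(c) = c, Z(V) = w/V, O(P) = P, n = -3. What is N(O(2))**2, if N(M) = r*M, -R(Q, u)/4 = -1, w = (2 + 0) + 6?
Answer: 36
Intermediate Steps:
w = 8 (w = 2 + 6 = 8)
Z(V) = 8/V
R(Q, u) = 4 (R(Q, u) = -4*(-1) = 4)
r = -3 (r = 7/(-9 + (4 - 8/(-3))) = 7/(-9 + (4 - 8*(-1)/3)) = 7/(-9 + (4 - 1*(-8/3))) = 7/(-9 + (4 + 8/3)) = 7/(-9 + 20/3) = 7/(-7/3) = 7*(-3/7) = -3)
N(M) = -3*M
N(O(2))**2 = (-3*2)**2 = (-6)**2 = 36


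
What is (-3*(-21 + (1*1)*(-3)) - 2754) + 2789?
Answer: 107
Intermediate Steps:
(-3*(-21 + (1*1)*(-3)) - 2754) + 2789 = (-3*(-21 + 1*(-3)) - 2754) + 2789 = (-3*(-21 - 3) - 2754) + 2789 = (-3*(-24) - 2754) + 2789 = (72 - 2754) + 2789 = -2682 + 2789 = 107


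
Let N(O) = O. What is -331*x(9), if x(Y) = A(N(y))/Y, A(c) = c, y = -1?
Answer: 331/9 ≈ 36.778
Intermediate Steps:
x(Y) = -1/Y
-331*x(9) = -(-331)/9 = -331*(-⅑) = 331/9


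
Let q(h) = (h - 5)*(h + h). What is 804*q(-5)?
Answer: 80400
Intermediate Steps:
q(h) = 2*h*(-5 + h) (q(h) = (-5 + h)*(2*h) = 2*h*(-5 + h))
804*q(-5) = 804*(2*(-5)*(-5 - 5)) = 804*(2*(-5)*(-10)) = 804*100 = 80400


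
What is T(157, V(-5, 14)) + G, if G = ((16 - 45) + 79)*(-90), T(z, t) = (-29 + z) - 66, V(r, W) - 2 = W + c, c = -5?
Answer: -4438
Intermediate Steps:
V(r, W) = -3 + W (V(r, W) = 2 + (W - 5) = 2 + (-5 + W) = -3 + W)
T(z, t) = -95 + z
G = -4500 (G = (-29 + 79)*(-90) = 50*(-90) = -4500)
T(157, V(-5, 14)) + G = (-95 + 157) - 4500 = 62 - 4500 = -4438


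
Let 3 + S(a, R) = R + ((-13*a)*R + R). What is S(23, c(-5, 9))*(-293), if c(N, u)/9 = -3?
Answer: -2348688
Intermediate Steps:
c(N, u) = -27 (c(N, u) = 9*(-3) = -27)
S(a, R) = -3 + 2*R - 13*R*a (S(a, R) = -3 + (R + ((-13*a)*R + R)) = -3 + (R + (-13*R*a + R)) = -3 + (R + (R - 13*R*a)) = -3 + (2*R - 13*R*a) = -3 + 2*R - 13*R*a)
S(23, c(-5, 9))*(-293) = (-3 + 2*(-27) - 13*(-27)*23)*(-293) = (-3 - 54 + 8073)*(-293) = 8016*(-293) = -2348688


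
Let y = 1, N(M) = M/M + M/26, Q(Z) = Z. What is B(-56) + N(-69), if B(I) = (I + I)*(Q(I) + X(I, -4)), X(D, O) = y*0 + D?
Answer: 326101/26 ≈ 12542.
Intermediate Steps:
N(M) = 1 + M/26 (N(M) = 1 + M*(1/26) = 1 + M/26)
X(D, O) = D (X(D, O) = 1*0 + D = 0 + D = D)
B(I) = 4*I**2 (B(I) = (I + I)*(I + I) = (2*I)*(2*I) = 4*I**2)
B(-56) + N(-69) = 4*(-56)**2 + (1 + (1/26)*(-69)) = 4*3136 + (1 - 69/26) = 12544 - 43/26 = 326101/26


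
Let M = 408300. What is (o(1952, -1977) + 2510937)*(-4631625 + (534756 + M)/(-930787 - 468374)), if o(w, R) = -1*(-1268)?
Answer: -5426689394756885535/466387 ≈ -1.1636e+13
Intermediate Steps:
o(w, R) = 1268
(o(1952, -1977) + 2510937)*(-4631625 + (534756 + M)/(-930787 - 468374)) = (1268 + 2510937)*(-4631625 + (534756 + 408300)/(-930787 - 468374)) = 2512205*(-4631625 + 943056/(-1399161)) = 2512205*(-4631625 + 943056*(-1/1399161)) = 2512205*(-4631625 - 314352/466387) = 2512205*(-2160130003227/466387) = -5426689394756885535/466387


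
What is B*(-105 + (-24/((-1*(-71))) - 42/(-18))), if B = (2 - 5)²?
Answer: -65820/71 ≈ -927.04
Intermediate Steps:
B = 9 (B = (-3)² = 9)
B*(-105 + (-24/((-1*(-71))) - 42/(-18))) = 9*(-105 + (-24/((-1*(-71))) - 42/(-18))) = 9*(-105 + (-24/71 - 42*(-1/18))) = 9*(-105 + (-24*1/71 + 7/3)) = 9*(-105 + (-24/71 + 7/3)) = 9*(-105 + 425/213) = 9*(-21940/213) = -65820/71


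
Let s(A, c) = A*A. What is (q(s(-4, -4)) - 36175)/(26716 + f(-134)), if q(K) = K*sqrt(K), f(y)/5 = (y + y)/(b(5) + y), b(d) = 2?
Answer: -1191663/881963 ≈ -1.3511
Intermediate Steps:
s(A, c) = A**2
f(y) = 10*y/(2 + y) (f(y) = 5*((y + y)/(2 + y)) = 5*((2*y)/(2 + y)) = 5*(2*y/(2 + y)) = 10*y/(2 + y))
q(K) = K**(3/2)
(q(s(-4, -4)) - 36175)/(26716 + f(-134)) = (((-4)**2)**(3/2) - 36175)/(26716 + 10*(-134)/(2 - 134)) = (16**(3/2) - 36175)/(26716 + 10*(-134)/(-132)) = (64 - 36175)/(26716 + 10*(-134)*(-1/132)) = -36111/(26716 + 335/33) = -36111/881963/33 = -36111*33/881963 = -1191663/881963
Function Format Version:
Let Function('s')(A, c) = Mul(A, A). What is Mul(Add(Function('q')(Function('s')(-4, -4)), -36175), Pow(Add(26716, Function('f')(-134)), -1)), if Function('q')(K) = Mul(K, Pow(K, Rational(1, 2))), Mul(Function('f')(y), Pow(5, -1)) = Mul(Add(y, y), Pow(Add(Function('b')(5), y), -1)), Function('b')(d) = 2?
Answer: Rational(-1191663, 881963) ≈ -1.3511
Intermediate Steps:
Function('s')(A, c) = Pow(A, 2)
Function('f')(y) = Mul(10, y, Pow(Add(2, y), -1)) (Function('f')(y) = Mul(5, Mul(Add(y, y), Pow(Add(2, y), -1))) = Mul(5, Mul(Mul(2, y), Pow(Add(2, y), -1))) = Mul(5, Mul(2, y, Pow(Add(2, y), -1))) = Mul(10, y, Pow(Add(2, y), -1)))
Function('q')(K) = Pow(K, Rational(3, 2))
Mul(Add(Function('q')(Function('s')(-4, -4)), -36175), Pow(Add(26716, Function('f')(-134)), -1)) = Mul(Add(Pow(Pow(-4, 2), Rational(3, 2)), -36175), Pow(Add(26716, Mul(10, -134, Pow(Add(2, -134), -1))), -1)) = Mul(Add(Pow(16, Rational(3, 2)), -36175), Pow(Add(26716, Mul(10, -134, Pow(-132, -1))), -1)) = Mul(Add(64, -36175), Pow(Add(26716, Mul(10, -134, Rational(-1, 132))), -1)) = Mul(-36111, Pow(Add(26716, Rational(335, 33)), -1)) = Mul(-36111, Pow(Rational(881963, 33), -1)) = Mul(-36111, Rational(33, 881963)) = Rational(-1191663, 881963)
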